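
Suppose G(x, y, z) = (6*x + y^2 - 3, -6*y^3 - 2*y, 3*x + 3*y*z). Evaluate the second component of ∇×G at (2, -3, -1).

(∇×G)_2 = ∂G₁/∂z − ∂G₃/∂x
= 0 − (3)
= -3
At (2, -3, -1): -3.

-3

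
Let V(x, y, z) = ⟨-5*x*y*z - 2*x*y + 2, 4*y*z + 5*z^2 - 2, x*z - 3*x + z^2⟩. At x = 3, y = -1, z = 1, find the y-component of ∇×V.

(∇×V)_2 = ∂V₁/∂z − ∂V₃/∂x
= -5*x*y − (z - 3)
= -5*x*y - z + 3
At (3, -1, 1): 17.

17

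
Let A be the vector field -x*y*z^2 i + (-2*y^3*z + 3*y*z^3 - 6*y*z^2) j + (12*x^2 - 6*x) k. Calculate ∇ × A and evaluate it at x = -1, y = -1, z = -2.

(∇×A)₁ = ∂A₃/∂y − ∂A₂/∂z = 2*y^3 - 9*y*z^2 + 12*y*z
(∇×A)₂ = ∂A₁/∂z − ∂A₃/∂x = -2*x*y*z - 24*x + 6
(∇×A)₃ = ∂A₂/∂x − ∂A₁/∂y = x*z^2
∇×A = (2*y^3 - 9*y*z^2 + 12*y*z, -2*x*y*z - 24*x + 6, x*z^2)
At (-1, -1, -2): (58, 34, -4).

(58, 34, -4)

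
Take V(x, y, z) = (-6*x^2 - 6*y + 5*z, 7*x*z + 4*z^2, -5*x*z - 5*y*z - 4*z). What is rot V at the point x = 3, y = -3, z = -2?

(5, -5, -8)

(∇×V)₁ = ∂V₃/∂y − ∂V₂/∂z = -7*x - 13*z
(∇×V)₂ = ∂V₁/∂z − ∂V₃/∂x = 5*z + 5
(∇×V)₃ = ∂V₂/∂x − ∂V₁/∂y = 7*z + 6
∇×V = (-7*x - 13*z, 5*z + 5, 7*z + 6)
At (3, -3, -2): (5, -5, -8).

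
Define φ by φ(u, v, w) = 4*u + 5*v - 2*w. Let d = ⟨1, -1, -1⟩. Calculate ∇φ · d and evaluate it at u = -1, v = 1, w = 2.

1

∂φ/∂u = 4
∂φ/∂v = 5
∂φ/∂w = -2
∇φ at (-1, 1, 2) = (4, 5, -2)
∇φ · d = (4)(1) + (5)(-1) + (-2)(-1) = 1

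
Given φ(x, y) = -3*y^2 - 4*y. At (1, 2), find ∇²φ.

-6

∂²φ/∂x² = 0
∂²φ/∂y² = -6
∇²φ = -6
At (1, 2): -6.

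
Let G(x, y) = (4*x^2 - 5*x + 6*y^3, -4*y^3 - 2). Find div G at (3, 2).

-29

∂G₁/∂x = 8*x - 5
∂G₂/∂y = -12*y^2
∇·G = 8*x - 12*y^2 - 5
At (3, 2): -29.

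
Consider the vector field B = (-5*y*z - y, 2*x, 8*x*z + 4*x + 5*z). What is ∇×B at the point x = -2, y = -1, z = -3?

(0, 25, -12)

(∇×B)₁ = ∂B₃/∂y − ∂B₂/∂z = 0
(∇×B)₂ = ∂B₁/∂z − ∂B₃/∂x = -5*y - 8*z - 4
(∇×B)₃ = ∂B₂/∂x − ∂B₁/∂y = 5*z + 3
∇×B = (0, -5*y - 8*z - 4, 5*z + 3)
At (-2, -1, -3): (0, 25, -12).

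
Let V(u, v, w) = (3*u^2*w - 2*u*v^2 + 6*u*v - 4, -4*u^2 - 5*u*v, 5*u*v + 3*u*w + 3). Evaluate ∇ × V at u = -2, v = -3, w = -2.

(-10, 33, 67)

(∇×V)₁ = ∂V₃/∂v − ∂V₂/∂w = 5*u
(∇×V)₂ = ∂V₁/∂w − ∂V₃/∂u = 3*u^2 - 5*v - 3*w
(∇×V)₃ = ∂V₂/∂u − ∂V₁/∂v = 4*u*v - 14*u - 5*v
∇×V = (5*u, 3*u^2 - 5*v - 3*w, 4*u*v - 14*u - 5*v)
At (-2, -3, -2): (-10, 33, 67).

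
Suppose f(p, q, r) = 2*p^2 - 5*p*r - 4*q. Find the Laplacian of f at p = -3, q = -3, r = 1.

4

∂²f/∂p² = 4
∂²f/∂q² = 0
∂²f/∂r² = 0
∇²f = 4
At (-3, -3, 1): 4.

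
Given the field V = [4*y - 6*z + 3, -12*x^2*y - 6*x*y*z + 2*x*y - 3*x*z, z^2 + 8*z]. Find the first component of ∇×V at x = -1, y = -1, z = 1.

(∇×V)_1 = ∂V₃/∂y − ∂V₂/∂z
= 0 − (-6*x*y - 3*x)
= 6*x*y + 3*x
At (-1, -1, 1): 3.

3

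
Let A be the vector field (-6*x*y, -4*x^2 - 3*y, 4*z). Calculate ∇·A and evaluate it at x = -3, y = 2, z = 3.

-11

∂A₁/∂x = -6*y
∂A₂/∂y = -3
∂A₃/∂z = 4
∇·A = -6*y + 1
At (-3, 2, 3): -11.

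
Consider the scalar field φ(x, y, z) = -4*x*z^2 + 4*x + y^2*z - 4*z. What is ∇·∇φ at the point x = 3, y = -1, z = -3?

-30

∂²φ/∂x² = 0
∂²φ/∂y² = 2*z
∂²φ/∂z² = -8*x
∇²φ = -8*x + 2*z
At (3, -1, -3): -30.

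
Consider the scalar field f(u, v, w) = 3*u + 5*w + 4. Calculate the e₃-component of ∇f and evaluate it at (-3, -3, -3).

(∇f)_3 = ∂f/∂w = 5
At (-3, -3, -3): 5.

5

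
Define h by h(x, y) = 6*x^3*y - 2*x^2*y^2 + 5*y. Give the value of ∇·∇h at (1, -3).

-148

∂²h/∂x² = 4*y*(9*x - y)
∂²h/∂y² = -4*x^2
∇²h = -4*x^2 + 36*x*y - 4*y^2
At (1, -3): -148.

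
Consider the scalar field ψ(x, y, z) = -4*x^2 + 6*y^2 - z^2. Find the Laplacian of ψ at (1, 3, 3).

∂²ψ/∂x² = -8
∂²ψ/∂y² = 12
∂²ψ/∂z² = -2
∇²ψ = 2
At (1, 3, 3): 2.

2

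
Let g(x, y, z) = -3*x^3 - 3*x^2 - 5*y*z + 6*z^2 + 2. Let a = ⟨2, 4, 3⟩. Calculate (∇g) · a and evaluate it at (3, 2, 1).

∂g/∂x = -9*x^2 - 6*x
∂g/∂y = -5*z
∂g/∂z = -5*y + 12*z
∇g at (3, 2, 1) = (-99, -5, 2)
∇g · a = (-99)(2) + (-5)(4) + (2)(3) = -212

-212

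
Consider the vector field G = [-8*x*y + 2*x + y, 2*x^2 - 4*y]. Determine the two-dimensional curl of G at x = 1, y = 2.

∂G₂/∂x = 4*x
∂G₁/∂y = -8*x + 1
Scalar curl = 12*x - 1
At (1, 2): 11.

11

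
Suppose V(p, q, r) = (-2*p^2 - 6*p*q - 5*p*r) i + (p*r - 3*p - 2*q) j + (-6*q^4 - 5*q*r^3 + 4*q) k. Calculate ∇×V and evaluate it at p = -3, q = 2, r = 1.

(-190, 15, -20)

(∇×V)₁ = ∂V₃/∂q − ∂V₂/∂r = -p - 24*q^3 - 5*r^3 + 4
(∇×V)₂ = ∂V₁/∂r − ∂V₃/∂p = -5*p
(∇×V)₃ = ∂V₂/∂p − ∂V₁/∂q = 6*p + r - 3
∇×V = (-p - 24*q^3 - 5*r^3 + 4, -5*p, 6*p + r - 3)
At (-3, 2, 1): (-190, 15, -20).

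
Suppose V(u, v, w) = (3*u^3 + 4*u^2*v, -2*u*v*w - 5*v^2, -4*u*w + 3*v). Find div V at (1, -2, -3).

15

∂V₁/∂u = 9*u^2 + 8*u*v
∂V₂/∂v = -2*u*w - 10*v
∂V₃/∂w = -4*u
∇·V = 9*u^2 + 8*u*v - 2*u*w - 4*u - 10*v
At (1, -2, -3): 15.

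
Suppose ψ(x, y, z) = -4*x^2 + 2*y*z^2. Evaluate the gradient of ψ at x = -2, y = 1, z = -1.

∂ψ/∂x = -8*x
∂ψ/∂y = 2*z^2
∂ψ/∂z = 4*y*z
∇ψ = (-8*x, 2*z^2, 4*y*z)
At (-2, 1, -1): (16, 2, -4).

(16, 2, -4)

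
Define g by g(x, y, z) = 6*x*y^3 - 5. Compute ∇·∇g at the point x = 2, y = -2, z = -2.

∂²g/∂x² = 0
∂²g/∂y² = 36*x*y
∂²g/∂z² = 0
∇²g = 36*x*y
At (2, -2, -2): -144.

-144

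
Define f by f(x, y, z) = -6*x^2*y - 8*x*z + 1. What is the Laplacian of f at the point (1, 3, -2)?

-36

∂²f/∂x² = -12*y
∂²f/∂y² = 0
∂²f/∂z² = 0
∇²f = -12*y
At (1, 3, -2): -36.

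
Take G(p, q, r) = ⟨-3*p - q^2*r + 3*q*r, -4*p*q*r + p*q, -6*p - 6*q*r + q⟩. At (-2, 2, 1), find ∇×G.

(∇×G)₁ = ∂G₃/∂q − ∂G₂/∂r = 4*p*q - 6*r + 1
(∇×G)₂ = ∂G₁/∂r − ∂G₃/∂p = -q^2 + 3*q + 6
(∇×G)₃ = ∂G₂/∂p − ∂G₁/∂q = -2*q*r + q - 3*r
∇×G = (4*p*q - 6*r + 1, -q^2 + 3*q + 6, -2*q*r + q - 3*r)
At (-2, 2, 1): (-21, 8, -5).

(-21, 8, -5)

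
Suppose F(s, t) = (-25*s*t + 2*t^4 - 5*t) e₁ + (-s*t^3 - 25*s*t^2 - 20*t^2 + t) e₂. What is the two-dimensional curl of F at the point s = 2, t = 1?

21

∂F₂/∂s = -t^3 - 25*t^2
∂F₁/∂t = -25*s + 8*t^3 - 5
Scalar curl = 25*s - 9*t^3 - 25*t^2 + 5
At (2, 1): 21.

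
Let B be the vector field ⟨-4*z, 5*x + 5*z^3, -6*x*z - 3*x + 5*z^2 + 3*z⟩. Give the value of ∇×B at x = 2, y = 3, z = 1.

(-15, 5, 5)

(∇×B)₁ = ∂B₃/∂y − ∂B₂/∂z = -15*z^2
(∇×B)₂ = ∂B₁/∂z − ∂B₃/∂x = 6*z - 1
(∇×B)₃ = ∂B₂/∂x − ∂B₁/∂y = 5
∇×B = (-15*z^2, 6*z - 1, 5)
At (2, 3, 1): (-15, 5, 5).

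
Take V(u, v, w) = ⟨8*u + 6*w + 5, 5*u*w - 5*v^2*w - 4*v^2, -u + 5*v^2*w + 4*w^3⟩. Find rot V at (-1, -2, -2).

(∇×V)₁ = ∂V₃/∂v − ∂V₂/∂w = -5*u + 5*v^2 + 10*v*w
(∇×V)₂ = ∂V₁/∂w − ∂V₃/∂u = 7
(∇×V)₃ = ∂V₂/∂u − ∂V₁/∂v = 5*w
∇×V = (-5*u + 5*v^2 + 10*v*w, 7, 5*w)
At (-1, -2, -2): (65, 7, -10).

(65, 7, -10)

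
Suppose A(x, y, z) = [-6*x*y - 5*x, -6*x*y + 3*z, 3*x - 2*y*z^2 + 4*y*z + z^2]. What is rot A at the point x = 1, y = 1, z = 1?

(-1, -3, 0)

(∇×A)₁ = ∂A₃/∂y − ∂A₂/∂z = -2*z^2 + 4*z - 3
(∇×A)₂ = ∂A₁/∂z − ∂A₃/∂x = -3
(∇×A)₃ = ∂A₂/∂x − ∂A₁/∂y = 6*x - 6*y
∇×A = (-2*z^2 + 4*z - 3, -3, 6*x - 6*y)
At (1, 1, 1): (-1, -3, 0).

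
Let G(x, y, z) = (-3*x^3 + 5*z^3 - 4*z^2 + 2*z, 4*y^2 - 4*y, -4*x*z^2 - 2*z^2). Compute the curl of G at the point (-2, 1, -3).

(0, 197, 0)

(∇×G)₁ = ∂G₃/∂y − ∂G₂/∂z = 0
(∇×G)₂ = ∂G₁/∂z − ∂G₃/∂x = 19*z^2 - 8*z + 2
(∇×G)₃ = ∂G₂/∂x − ∂G₁/∂y = 0
∇×G = (0, 19*z^2 - 8*z + 2, 0)
At (-2, 1, -3): (0, 197, 0).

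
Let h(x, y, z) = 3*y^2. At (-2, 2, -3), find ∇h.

∂h/∂x = 0
∂h/∂y = 6*y
∂h/∂z = 0
∇h = (0, 6*y, 0)
At (-2, 2, -3): (0, 12, 0).

(0, 12, 0)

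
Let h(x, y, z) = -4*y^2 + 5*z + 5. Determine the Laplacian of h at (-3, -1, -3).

∂²h/∂x² = 0
∂²h/∂y² = -8
∂²h/∂z² = 0
∇²h = -8
At (-3, -1, -3): -8.

-8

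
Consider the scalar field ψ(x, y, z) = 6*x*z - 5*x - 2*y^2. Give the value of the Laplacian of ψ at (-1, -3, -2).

-4

∂²ψ/∂x² = 0
∂²ψ/∂y² = -4
∂²ψ/∂z² = 0
∇²ψ = -4
At (-1, -3, -2): -4.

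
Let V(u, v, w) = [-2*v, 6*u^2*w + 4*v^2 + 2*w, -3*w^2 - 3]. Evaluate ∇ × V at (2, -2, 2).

(-26, 0, 50)

(∇×V)₁ = ∂V₃/∂v − ∂V₂/∂w = -6*u^2 - 2
(∇×V)₂ = ∂V₁/∂w − ∂V₃/∂u = 0
(∇×V)₃ = ∂V₂/∂u − ∂V₁/∂v = 12*u*w + 2
∇×V = (-6*u^2 - 2, 0, 12*u*w + 2)
At (2, -2, 2): (-26, 0, 50).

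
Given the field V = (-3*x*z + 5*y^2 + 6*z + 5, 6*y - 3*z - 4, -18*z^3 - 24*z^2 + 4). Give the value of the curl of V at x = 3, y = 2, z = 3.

(3, -3, -20)

(∇×V)₁ = ∂V₃/∂y − ∂V₂/∂z = 3
(∇×V)₂ = ∂V₁/∂z − ∂V₃/∂x = -3*x + 6
(∇×V)₃ = ∂V₂/∂x − ∂V₁/∂y = -10*y
∇×V = (3, -3*x + 6, -10*y)
At (3, 2, 3): (3, -3, -20).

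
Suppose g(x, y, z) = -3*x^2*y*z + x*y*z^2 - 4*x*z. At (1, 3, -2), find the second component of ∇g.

10

(∇g)_2 = ∂g/∂y = -3*x^2*z + x*z^2
At (1, 3, -2): 10.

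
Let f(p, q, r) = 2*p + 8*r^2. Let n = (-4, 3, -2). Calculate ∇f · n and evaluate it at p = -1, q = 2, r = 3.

∂f/∂p = 2
∂f/∂q = 0
∂f/∂r = 16*r
∇f at (-1, 2, 3) = (2, 0, 48)
∇f · n = (2)(-4) + (0)(3) + (48)(-2) = -104

-104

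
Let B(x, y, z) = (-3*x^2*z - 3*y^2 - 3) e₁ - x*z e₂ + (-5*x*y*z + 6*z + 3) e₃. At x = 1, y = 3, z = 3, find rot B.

(∇×B)₁ = ∂B₃/∂y − ∂B₂/∂z = -5*x*z + x
(∇×B)₂ = ∂B₁/∂z − ∂B₃/∂x = -3*x^2 + 5*y*z
(∇×B)₃ = ∂B₂/∂x − ∂B₁/∂y = 6*y - z
∇×B = (-5*x*z + x, -3*x^2 + 5*y*z, 6*y - z)
At (1, 3, 3): (-14, 42, 15).

(-14, 42, 15)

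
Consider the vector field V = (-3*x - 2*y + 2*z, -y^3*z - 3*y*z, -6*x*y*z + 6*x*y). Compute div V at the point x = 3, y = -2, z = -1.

48

∂V₁/∂x = -3
∂V₂/∂y = -3*y^2*z - 3*z
∂V₃/∂z = -6*x*y
∇·V = -6*x*y - 3*y^2*z - 3*z - 3
At (3, -2, -1): 48.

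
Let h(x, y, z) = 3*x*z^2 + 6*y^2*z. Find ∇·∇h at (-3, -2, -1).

∂²h/∂x² = 0
∂²h/∂y² = 12*z
∂²h/∂z² = 6*x
∇²h = 6*x + 12*z
At (-3, -2, -1): -30.

-30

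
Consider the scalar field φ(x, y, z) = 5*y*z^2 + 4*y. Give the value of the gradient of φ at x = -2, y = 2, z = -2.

(0, 24, -40)

∂φ/∂x = 0
∂φ/∂y = 5*z^2 + 4
∂φ/∂z = 10*y*z
∇φ = (0, 5*z^2 + 4, 10*y*z)
At (-2, 2, -2): (0, 24, -40).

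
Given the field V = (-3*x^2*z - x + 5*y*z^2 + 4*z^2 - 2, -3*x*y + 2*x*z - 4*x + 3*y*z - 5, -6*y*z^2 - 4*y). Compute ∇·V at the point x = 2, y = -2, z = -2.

-37

∂V₁/∂x = -6*x*z - 1
∂V₂/∂y = -3*x + 3*z
∂V₃/∂z = -12*y*z
∇·V = -6*x*z - 3*x - 12*y*z + 3*z - 1
At (2, -2, -2): -37.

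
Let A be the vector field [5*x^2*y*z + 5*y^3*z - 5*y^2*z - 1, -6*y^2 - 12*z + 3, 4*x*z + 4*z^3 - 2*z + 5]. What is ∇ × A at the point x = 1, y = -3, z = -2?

(12, -187, 340)

(∇×A)₁ = ∂A₃/∂y − ∂A₂/∂z = 12
(∇×A)₂ = ∂A₁/∂z − ∂A₃/∂x = 5*x^2*y + 5*y^3 - 5*y^2 - 4*z
(∇×A)₃ = ∂A₂/∂x − ∂A₁/∂y = -5*x^2*z - 15*y^2*z + 10*y*z
∇×A = (12, 5*x^2*y + 5*y^3 - 5*y^2 - 4*z, -5*x^2*z - 15*y^2*z + 10*y*z)
At (1, -3, -2): (12, -187, 340).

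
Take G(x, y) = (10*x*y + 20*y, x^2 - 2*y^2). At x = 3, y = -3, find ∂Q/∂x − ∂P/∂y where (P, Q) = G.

∂G₂/∂x = 2*x
∂G₁/∂y = 10*x + 20
Scalar curl = -8*x - 20
At (3, -3): -44.

-44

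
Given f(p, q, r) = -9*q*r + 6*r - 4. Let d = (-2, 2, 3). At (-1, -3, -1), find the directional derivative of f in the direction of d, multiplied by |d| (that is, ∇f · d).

117

∂f/∂p = 0
∂f/∂q = -9*r
∂f/∂r = -9*q + 6
∇f at (-1, -3, -1) = (0, 9, 33)
∇f · d = (0)(-2) + (9)(2) + (33)(3) = 117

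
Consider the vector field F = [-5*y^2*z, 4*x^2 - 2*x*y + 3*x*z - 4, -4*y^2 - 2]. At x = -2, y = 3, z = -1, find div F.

4

∂F₁/∂x = 0
∂F₂/∂y = -2*x
∂F₃/∂z = 0
∇·F = -2*x
At (-2, 3, -1): 4.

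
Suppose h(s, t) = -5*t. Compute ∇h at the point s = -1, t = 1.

(0, -5)

∂h/∂s = 0
∂h/∂t = -5
∇h = (0, -5)
At (-1, 1): (0, -5).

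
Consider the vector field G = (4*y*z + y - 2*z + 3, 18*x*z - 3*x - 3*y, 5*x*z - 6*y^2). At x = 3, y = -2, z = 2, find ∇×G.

(∇×G)₁ = ∂G₃/∂y − ∂G₂/∂z = -18*x - 12*y
(∇×G)₂ = ∂G₁/∂z − ∂G₃/∂x = 4*y - 5*z - 2
(∇×G)₃ = ∂G₂/∂x − ∂G₁/∂y = 14*z - 4
∇×G = (-18*x - 12*y, 4*y - 5*z - 2, 14*z - 4)
At (3, -2, 2): (-30, -20, 24).

(-30, -20, 24)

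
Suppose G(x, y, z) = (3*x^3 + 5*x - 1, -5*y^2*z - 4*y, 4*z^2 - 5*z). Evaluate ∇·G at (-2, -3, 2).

∂G₁/∂x = 9*x^2 + 5
∂G₂/∂y = -10*y*z - 4
∂G₃/∂z = 8*z - 5
∇·G = 9*x^2 - 10*y*z + 8*z - 4
At (-2, -3, 2): 108.

108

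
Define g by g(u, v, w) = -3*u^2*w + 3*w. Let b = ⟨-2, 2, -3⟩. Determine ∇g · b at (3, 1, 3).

180

∂g/∂u = -6*u*w
∂g/∂v = 0
∂g/∂w = -3*u^2 + 3
∇g at (3, 1, 3) = (-54, 0, -24)
∇g · b = (-54)(-2) + (0)(2) + (-24)(-3) = 180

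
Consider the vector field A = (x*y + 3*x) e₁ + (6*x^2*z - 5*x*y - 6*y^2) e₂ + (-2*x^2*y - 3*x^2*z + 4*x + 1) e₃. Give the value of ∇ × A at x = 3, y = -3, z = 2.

(∇×A)₁ = ∂A₃/∂y − ∂A₂/∂z = -8*x^2
(∇×A)₂ = ∂A₁/∂z − ∂A₃/∂x = 4*x*y + 6*x*z - 4
(∇×A)₃ = ∂A₂/∂x − ∂A₁/∂y = 12*x*z - x - 5*y
∇×A = (-8*x^2, 4*x*y + 6*x*z - 4, 12*x*z - x - 5*y)
At (3, -3, 2): (-72, -4, 84).

(-72, -4, 84)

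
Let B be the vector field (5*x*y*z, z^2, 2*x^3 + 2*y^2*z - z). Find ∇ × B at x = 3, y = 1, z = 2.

(4, -39, -30)

(∇×B)₁ = ∂B₃/∂y − ∂B₂/∂z = 4*y*z - 2*z
(∇×B)₂ = ∂B₁/∂z − ∂B₃/∂x = -6*x^2 + 5*x*y
(∇×B)₃ = ∂B₂/∂x − ∂B₁/∂y = -5*x*z
∇×B = (4*y*z - 2*z, -6*x^2 + 5*x*y, -5*x*z)
At (3, 1, 2): (4, -39, -30).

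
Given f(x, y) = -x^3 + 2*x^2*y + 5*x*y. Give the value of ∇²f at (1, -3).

∂²f/∂x² = 2*(-3*x + 2*y)
∂²f/∂y² = 0
∇²f = -6*x + 4*y
At (1, -3): -18.

-18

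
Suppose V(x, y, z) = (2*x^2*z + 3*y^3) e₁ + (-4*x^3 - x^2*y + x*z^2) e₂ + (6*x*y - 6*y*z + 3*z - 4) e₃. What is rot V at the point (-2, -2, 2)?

(-16, 20, -88)

(∇×V)₁ = ∂V₃/∂y − ∂V₂/∂z = -2*x*z + 6*x - 6*z
(∇×V)₂ = ∂V₁/∂z − ∂V₃/∂x = 2*x^2 - 6*y
(∇×V)₃ = ∂V₂/∂x − ∂V₁/∂y = -12*x^2 - 2*x*y - 9*y^2 + z^2
∇×V = (-2*x*z + 6*x - 6*z, 2*x^2 - 6*y, -12*x^2 - 2*x*y - 9*y^2 + z^2)
At (-2, -2, 2): (-16, 20, -88).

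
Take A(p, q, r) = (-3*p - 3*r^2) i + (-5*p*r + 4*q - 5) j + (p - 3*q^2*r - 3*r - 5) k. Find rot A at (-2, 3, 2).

(∇×A)₁ = ∂A₃/∂q − ∂A₂/∂r = 5*p - 6*q*r
(∇×A)₂ = ∂A₁/∂r − ∂A₃/∂p = -6*r - 1
(∇×A)₃ = ∂A₂/∂p − ∂A₁/∂q = -5*r
∇×A = (5*p - 6*q*r, -6*r - 1, -5*r)
At (-2, 3, 2): (-46, -13, -10).

(-46, -13, -10)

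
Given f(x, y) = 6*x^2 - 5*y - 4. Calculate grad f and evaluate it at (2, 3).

(24, -5)

∂f/∂x = 12*x
∂f/∂y = -5
∇f = (12*x, -5)
At (2, 3): (24, -5).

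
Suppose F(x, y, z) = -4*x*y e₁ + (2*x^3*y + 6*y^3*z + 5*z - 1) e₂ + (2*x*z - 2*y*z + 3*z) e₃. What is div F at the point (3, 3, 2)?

∂F₁/∂x = -4*y
∂F₂/∂y = 2*x^3 + 18*y^2*z
∂F₃/∂z = 2*x - 2*y + 3
∇·F = 2*x^3 + 2*x + 18*y^2*z - 6*y + 3
At (3, 3, 2): 369.

369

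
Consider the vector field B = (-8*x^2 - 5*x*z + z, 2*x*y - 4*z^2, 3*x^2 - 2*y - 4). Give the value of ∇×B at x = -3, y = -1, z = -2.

(∇×B)₁ = ∂B₃/∂y − ∂B₂/∂z = 8*z - 2
(∇×B)₂ = ∂B₁/∂z − ∂B₃/∂x = -11*x + 1
(∇×B)₃ = ∂B₂/∂x − ∂B₁/∂y = 2*y
∇×B = (8*z - 2, -11*x + 1, 2*y)
At (-3, -1, -2): (-18, 34, -2).

(-18, 34, -2)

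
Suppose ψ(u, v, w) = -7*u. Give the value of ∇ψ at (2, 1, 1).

∂ψ/∂u = -7
∂ψ/∂v = 0
∂ψ/∂w = 0
∇ψ = (-7, 0, 0)
At (2, 1, 1): (-7, 0, 0).

(-7, 0, 0)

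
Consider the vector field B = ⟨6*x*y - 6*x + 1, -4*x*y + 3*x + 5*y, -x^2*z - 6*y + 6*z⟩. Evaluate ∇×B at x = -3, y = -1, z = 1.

(∇×B)₁ = ∂B₃/∂y − ∂B₂/∂z = -6
(∇×B)₂ = ∂B₁/∂z − ∂B₃/∂x = 2*x*z
(∇×B)₃ = ∂B₂/∂x − ∂B₁/∂y = -6*x - 4*y + 3
∇×B = (-6, 2*x*z, -6*x - 4*y + 3)
At (-3, -1, 1): (-6, -6, 25).

(-6, -6, 25)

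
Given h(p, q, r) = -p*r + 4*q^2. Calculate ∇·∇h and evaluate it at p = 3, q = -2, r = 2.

8

∂²h/∂p² = 0
∂²h/∂q² = 8
∂²h/∂r² = 0
∇²h = 8
At (3, -2, 2): 8.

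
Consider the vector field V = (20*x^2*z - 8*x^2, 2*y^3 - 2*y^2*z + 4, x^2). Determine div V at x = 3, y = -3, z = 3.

∂V₁/∂x = 40*x*z - 16*x
∂V₂/∂y = 6*y^2 - 4*y*z
∂V₃/∂z = 0
∇·V = 40*x*z - 16*x + 6*y^2 - 4*y*z
At (3, -3, 3): 402.

402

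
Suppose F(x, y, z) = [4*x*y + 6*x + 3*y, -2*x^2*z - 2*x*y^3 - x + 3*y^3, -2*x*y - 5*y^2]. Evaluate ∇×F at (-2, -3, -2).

(42, -6, 42)

(∇×F)₁ = ∂F₃/∂y − ∂F₂/∂z = 2*x^2 - 2*x - 10*y
(∇×F)₂ = ∂F₁/∂z − ∂F₃/∂x = 2*y
(∇×F)₃ = ∂F₂/∂x − ∂F₁/∂y = -4*x*z - 4*x - 2*y^3 - 4
∇×F = (2*x^2 - 2*x - 10*y, 2*y, -4*x*z - 4*x - 2*y^3 - 4)
At (-2, -3, -2): (42, -6, 42).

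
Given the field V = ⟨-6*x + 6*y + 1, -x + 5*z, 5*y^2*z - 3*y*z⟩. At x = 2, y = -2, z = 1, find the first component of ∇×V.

(∇×V)_1 = ∂V₃/∂y − ∂V₂/∂z
= 10*y*z - 3*z − (5)
= 10*y*z - 3*z - 5
At (2, -2, 1): -28.

-28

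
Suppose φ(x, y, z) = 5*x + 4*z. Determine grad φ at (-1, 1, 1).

∂φ/∂x = 5
∂φ/∂y = 0
∂φ/∂z = 4
∇φ = (5, 0, 4)
At (-1, 1, 1): (5, 0, 4).

(5, 0, 4)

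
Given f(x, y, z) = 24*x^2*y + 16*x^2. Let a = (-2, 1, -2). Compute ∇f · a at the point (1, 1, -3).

-136

∂f/∂x = 48*x*y + 32*x
∂f/∂y = 24*x^2
∂f/∂z = 0
∇f at (1, 1, -3) = (80, 24, 0)
∇f · a = (80)(-2) + (24)(1) + (0)(-2) = -136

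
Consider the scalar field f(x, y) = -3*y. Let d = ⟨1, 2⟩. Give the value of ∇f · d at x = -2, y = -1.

-6

∂f/∂x = 0
∂f/∂y = -3
∇f at (-2, -1) = (0, -3)
∇f · d = (0)(1) + (-3)(2) = -6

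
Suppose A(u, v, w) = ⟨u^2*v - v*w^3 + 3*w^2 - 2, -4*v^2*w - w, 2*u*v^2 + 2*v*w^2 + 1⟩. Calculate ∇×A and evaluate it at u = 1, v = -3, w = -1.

(∇×A)₁ = ∂A₃/∂v − ∂A₂/∂w = 4*u*v + 4*v^2 + 2*w^2 + 1
(∇×A)₂ = ∂A₁/∂w − ∂A₃/∂u = -2*v^2 - 3*v*w^2 + 6*w
(∇×A)₃ = ∂A₂/∂u − ∂A₁/∂v = -u^2 + w^3
∇×A = (4*u*v + 4*v^2 + 2*w^2 + 1, -2*v^2 - 3*v*w^2 + 6*w, -u^2 + w^3)
At (1, -3, -1): (27, -15, -2).

(27, -15, -2)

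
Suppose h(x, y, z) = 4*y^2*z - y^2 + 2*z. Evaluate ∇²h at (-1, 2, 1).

6

∂²h/∂x² = 0
∂²h/∂y² = 2*(4*z - 1)
∂²h/∂z² = 0
∇²h = 8*z - 2
At (-1, 2, 1): 6.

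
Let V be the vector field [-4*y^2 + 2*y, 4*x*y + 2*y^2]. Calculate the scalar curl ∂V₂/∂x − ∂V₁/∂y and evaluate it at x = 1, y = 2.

22

∂V₂/∂x = 4*y
∂V₁/∂y = -8*y + 2
Scalar curl = 12*y - 2
At (1, 2): 22.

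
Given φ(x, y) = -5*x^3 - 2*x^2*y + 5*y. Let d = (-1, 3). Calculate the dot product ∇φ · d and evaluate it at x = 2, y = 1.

59

∂φ/∂x = -15*x^2 - 4*x*y
∂φ/∂y = -2*x^2 + 5
∇φ at (2, 1) = (-68, -3)
∇φ · d = (-68)(-1) + (-3)(3) = 59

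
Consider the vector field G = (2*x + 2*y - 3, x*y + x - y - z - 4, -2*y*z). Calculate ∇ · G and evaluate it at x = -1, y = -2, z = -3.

∂G₁/∂x = 2
∂G₂/∂y = x - 1
∂G₃/∂z = -2*y
∇·G = x - 2*y + 1
At (-1, -2, -3): 4.

4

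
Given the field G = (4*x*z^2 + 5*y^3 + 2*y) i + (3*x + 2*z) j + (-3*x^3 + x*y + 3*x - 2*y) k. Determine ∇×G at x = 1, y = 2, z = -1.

(-3, -4, -59)

(∇×G)₁ = ∂G₃/∂y − ∂G₂/∂z = x - 4
(∇×G)₂ = ∂G₁/∂z − ∂G₃/∂x = 9*x^2 + 8*x*z - y - 3
(∇×G)₃ = ∂G₂/∂x − ∂G₁/∂y = -15*y^2 + 1
∇×G = (x - 4, 9*x^2 + 8*x*z - y - 3, -15*y^2 + 1)
At (1, 2, -1): (-3, -4, -59).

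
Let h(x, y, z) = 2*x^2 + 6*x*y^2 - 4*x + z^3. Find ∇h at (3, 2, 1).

(32, 72, 3)

∂h/∂x = 4*x + 6*y^2 - 4
∂h/∂y = 12*x*y
∂h/∂z = 3*z^2
∇h = (4*x + 6*y^2 - 4, 12*x*y, 3*z^2)
At (3, 2, 1): (32, 72, 3).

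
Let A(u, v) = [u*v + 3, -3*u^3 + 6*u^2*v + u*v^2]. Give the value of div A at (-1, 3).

3

∂A₁/∂u = v
∂A₂/∂v = 6*u^2 + 2*u*v
∇·A = 6*u^2 + 2*u*v + v
At (-1, 3): 3.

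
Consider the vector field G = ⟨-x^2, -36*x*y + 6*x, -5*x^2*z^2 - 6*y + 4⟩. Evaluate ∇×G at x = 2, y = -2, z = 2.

(∇×G)₁ = ∂G₃/∂y − ∂G₂/∂z = -6
(∇×G)₂ = ∂G₁/∂z − ∂G₃/∂x = 10*x*z^2
(∇×G)₃ = ∂G₂/∂x − ∂G₁/∂y = -36*y + 6
∇×G = (-6, 10*x*z^2, -36*y + 6)
At (2, -2, 2): (-6, 80, 78).

(-6, 80, 78)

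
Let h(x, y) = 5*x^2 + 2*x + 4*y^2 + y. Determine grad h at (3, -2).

(32, -15)

∂h/∂x = 10*x + 2
∂h/∂y = 8*y + 1
∇h = (10*x + 2, 8*y + 1)
At (3, -2): (32, -15).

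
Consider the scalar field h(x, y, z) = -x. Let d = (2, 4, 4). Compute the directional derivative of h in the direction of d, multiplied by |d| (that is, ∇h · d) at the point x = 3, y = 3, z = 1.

∂h/∂x = -1
∂h/∂y = 0
∂h/∂z = 0
∇h at (3, 3, 1) = (-1, 0, 0)
∇h · d = (-1)(2) + (0)(4) + (0)(4) = -2

-2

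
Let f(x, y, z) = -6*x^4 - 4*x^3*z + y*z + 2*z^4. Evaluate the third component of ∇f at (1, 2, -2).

(∇f)_3 = ∂f/∂z = -4*x^3 + y + 8*z^3
At (1, 2, -2): -66.

-66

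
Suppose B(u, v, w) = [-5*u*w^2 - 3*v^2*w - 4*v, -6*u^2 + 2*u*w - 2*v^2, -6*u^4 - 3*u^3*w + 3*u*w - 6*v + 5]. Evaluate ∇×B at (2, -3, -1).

(∇×B)₁ = ∂B₃/∂v − ∂B₂/∂w = -2*u - 6
(∇×B)₂ = ∂B₁/∂w − ∂B₃/∂u = 24*u^3 + 9*u^2*w - 10*u*w - 3*v^2 - 3*w
(∇×B)₃ = ∂B₂/∂u − ∂B₁/∂v = -12*u + 6*v*w + 2*w + 4
∇×B = (-2*u - 6, 24*u^3 + 9*u^2*w - 10*u*w - 3*v^2 - 3*w, -12*u + 6*v*w + 2*w + 4)
At (2, -3, -1): (-10, 152, -4).

(-10, 152, -4)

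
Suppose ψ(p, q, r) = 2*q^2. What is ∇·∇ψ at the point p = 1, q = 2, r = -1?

4

∂²ψ/∂p² = 0
∂²ψ/∂q² = 4
∂²ψ/∂r² = 0
∇²ψ = 4
At (1, 2, -1): 4.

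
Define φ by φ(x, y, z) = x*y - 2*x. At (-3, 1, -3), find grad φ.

(-1, -3, 0)

∂φ/∂x = y - 2
∂φ/∂y = x
∂φ/∂z = 0
∇φ = (y - 2, x, 0)
At (-3, 1, -3): (-1, -3, 0).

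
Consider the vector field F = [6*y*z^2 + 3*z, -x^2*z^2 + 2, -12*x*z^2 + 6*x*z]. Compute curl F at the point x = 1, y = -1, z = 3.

(∇×F)₁ = ∂F₃/∂y − ∂F₂/∂z = 2*x^2*z
(∇×F)₂ = ∂F₁/∂z − ∂F₃/∂x = 12*y*z + 12*z^2 - 6*z + 3
(∇×F)₃ = ∂F₂/∂x − ∂F₁/∂y = -2*x*z^2 - 6*z^2
∇×F = (2*x^2*z, 12*y*z + 12*z^2 - 6*z + 3, -2*x*z^2 - 6*z^2)
At (1, -1, 3): (6, 57, -72).

(6, 57, -72)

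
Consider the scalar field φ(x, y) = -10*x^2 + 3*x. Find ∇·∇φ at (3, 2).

∂²φ/∂x² = -20
∂²φ/∂y² = 0
∇²φ = -20
At (3, 2): -20.

-20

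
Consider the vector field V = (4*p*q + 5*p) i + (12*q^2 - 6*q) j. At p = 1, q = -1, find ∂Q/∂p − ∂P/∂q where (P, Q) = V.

-4

∂V₂/∂p = 0
∂V₁/∂q = 4*p
Scalar curl = -4*p
At (1, -1): -4.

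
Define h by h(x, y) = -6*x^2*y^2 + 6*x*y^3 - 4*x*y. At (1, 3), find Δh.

-12

∂²h/∂x² = -12*y^2
∂²h/∂y² = 12*x*(-x + 3*y)
∇²h = -12*x^2 + 36*x*y - 12*y^2
At (1, 3): -12.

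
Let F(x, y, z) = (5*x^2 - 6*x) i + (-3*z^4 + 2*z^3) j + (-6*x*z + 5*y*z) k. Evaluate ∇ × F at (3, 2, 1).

(11, 6, 0)

(∇×F)₁ = ∂F₃/∂y − ∂F₂/∂z = 12*z^3 - 6*z^2 + 5*z
(∇×F)₂ = ∂F₁/∂z − ∂F₃/∂x = 6*z
(∇×F)₃ = ∂F₂/∂x − ∂F₁/∂y = 0
∇×F = (12*z^3 - 6*z^2 + 5*z, 6*z, 0)
At (3, 2, 1): (11, 6, 0).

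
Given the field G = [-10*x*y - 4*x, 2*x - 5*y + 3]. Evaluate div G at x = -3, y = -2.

11

∂G₁/∂x = -10*y - 4
∂G₂/∂y = -5
∇·G = -10*y - 9
At (-3, -2): 11.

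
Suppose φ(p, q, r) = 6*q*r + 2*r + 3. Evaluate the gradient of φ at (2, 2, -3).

(0, -18, 14)

∂φ/∂p = 0
∂φ/∂q = 6*r
∂φ/∂r = 6*q + 2
∇φ = (0, 6*r, 6*q + 2)
At (2, 2, -3): (0, -18, 14).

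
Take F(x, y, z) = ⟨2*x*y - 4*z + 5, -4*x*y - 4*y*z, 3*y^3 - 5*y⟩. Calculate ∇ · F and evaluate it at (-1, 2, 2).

0

∂F₁/∂x = 2*y
∂F₂/∂y = -4*x - 4*z
∂F₃/∂z = 0
∇·F = -4*x + 2*y - 4*z
At (-1, 2, 2): 0.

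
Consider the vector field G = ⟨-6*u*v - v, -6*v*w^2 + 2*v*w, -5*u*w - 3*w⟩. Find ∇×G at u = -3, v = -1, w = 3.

(∇×G)₁ = ∂G₃/∂v − ∂G₂/∂w = 12*v*w - 2*v
(∇×G)₂ = ∂G₁/∂w − ∂G₃/∂u = 5*w
(∇×G)₃ = ∂G₂/∂u − ∂G₁/∂v = 6*u + 1
∇×G = (12*v*w - 2*v, 5*w, 6*u + 1)
At (-3, -1, 3): (-34, 15, -17).

(-34, 15, -17)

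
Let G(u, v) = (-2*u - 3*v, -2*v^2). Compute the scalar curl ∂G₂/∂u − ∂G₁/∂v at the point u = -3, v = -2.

3

∂G₂/∂u = 0
∂G₁/∂v = -3
Scalar curl = 3
At (-3, -2): 3.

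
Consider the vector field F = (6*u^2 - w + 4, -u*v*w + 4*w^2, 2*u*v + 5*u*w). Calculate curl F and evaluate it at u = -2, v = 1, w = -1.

(2, 2, 1)

(∇×F)₁ = ∂F₃/∂v − ∂F₂/∂w = u*v + 2*u - 8*w
(∇×F)₂ = ∂F₁/∂w − ∂F₃/∂u = -2*v - 5*w - 1
(∇×F)₃ = ∂F₂/∂u − ∂F₁/∂v = -v*w
∇×F = (u*v + 2*u - 8*w, -2*v - 5*w - 1, -v*w)
At (-2, 1, -1): (2, 2, 1).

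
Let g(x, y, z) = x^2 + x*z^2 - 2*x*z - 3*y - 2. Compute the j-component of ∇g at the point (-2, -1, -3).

-3

(∇g)_2 = ∂g/∂y = -3
At (-2, -1, -3): -3.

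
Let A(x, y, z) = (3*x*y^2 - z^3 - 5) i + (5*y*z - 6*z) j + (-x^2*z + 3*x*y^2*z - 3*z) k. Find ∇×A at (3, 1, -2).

(-35, -18, -18)

(∇×A)₁ = ∂A₃/∂y − ∂A₂/∂z = 6*x*y*z - 5*y + 6
(∇×A)₂ = ∂A₁/∂z − ∂A₃/∂x = 2*x*z - 3*y^2*z - 3*z^2
(∇×A)₃ = ∂A₂/∂x − ∂A₁/∂y = -6*x*y
∇×A = (6*x*y*z - 5*y + 6, 2*x*z - 3*y^2*z - 3*z^2, -6*x*y)
At (3, 1, -2): (-35, -18, -18).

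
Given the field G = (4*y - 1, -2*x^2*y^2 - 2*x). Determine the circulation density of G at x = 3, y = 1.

-18

∂G₂/∂x = -4*x*y^2 - 2
∂G₁/∂y = 4
Scalar curl = -4*x*y^2 - 6
At (3, 1): -18.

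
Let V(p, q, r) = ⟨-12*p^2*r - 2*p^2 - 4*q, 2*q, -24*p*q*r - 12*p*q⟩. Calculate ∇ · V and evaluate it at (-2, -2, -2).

-182

∂V₁/∂p = -24*p*r - 4*p
∂V₂/∂q = 2
∂V₃/∂r = -24*p*q
∇·V = -24*p*q - 24*p*r - 4*p + 2
At (-2, -2, -2): -182.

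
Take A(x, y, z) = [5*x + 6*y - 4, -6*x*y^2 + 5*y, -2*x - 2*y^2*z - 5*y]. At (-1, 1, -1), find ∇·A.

∂A₁/∂x = 5
∂A₂/∂y = -12*x*y + 5
∂A₃/∂z = -2*y^2
∇·A = -12*x*y - 2*y^2 + 10
At (-1, 1, -1): 20.

20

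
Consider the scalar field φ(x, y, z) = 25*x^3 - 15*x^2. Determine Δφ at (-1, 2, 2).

∂²φ/∂x² = 30*(5*x - 1)
∂²φ/∂y² = 0
∂²φ/∂z² = 0
∇²φ = 150*x - 30
At (-1, 2, 2): -180.

-180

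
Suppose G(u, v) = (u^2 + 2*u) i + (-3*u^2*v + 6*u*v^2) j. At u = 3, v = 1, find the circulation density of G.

-12

∂G₂/∂u = -6*u*v + 6*v^2
∂G₁/∂v = 0
Scalar curl = -6*u*v + 6*v^2
At (3, 1): -12.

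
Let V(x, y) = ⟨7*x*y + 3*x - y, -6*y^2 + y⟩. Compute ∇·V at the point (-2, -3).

∂V₁/∂x = 7*y + 3
∂V₂/∂y = -12*y + 1
∇·V = -5*y + 4
At (-2, -3): 19.

19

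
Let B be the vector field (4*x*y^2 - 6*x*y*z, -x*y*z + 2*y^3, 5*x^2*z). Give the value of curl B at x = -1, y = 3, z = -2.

(∇×B)₁ = ∂B₃/∂y − ∂B₂/∂z = x*y
(∇×B)₂ = ∂B₁/∂z − ∂B₃/∂x = -6*x*y - 10*x*z
(∇×B)₃ = ∂B₂/∂x − ∂B₁/∂y = -8*x*y + 6*x*z - y*z
∇×B = (x*y, -6*x*y - 10*x*z, -8*x*y + 6*x*z - y*z)
At (-1, 3, -2): (-3, -2, 42).

(-3, -2, 42)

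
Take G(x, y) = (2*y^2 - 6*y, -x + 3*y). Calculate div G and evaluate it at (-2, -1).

3

∂G₁/∂x = 0
∂G₂/∂y = 3
∇·G = 3
At (-2, -1): 3.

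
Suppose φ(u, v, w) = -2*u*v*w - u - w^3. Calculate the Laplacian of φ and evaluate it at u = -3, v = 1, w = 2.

-12

∂²φ/∂u² = 0
∂²φ/∂v² = 0
∂²φ/∂w² = -6*w
∇²φ = -6*w
At (-3, 1, 2): -12.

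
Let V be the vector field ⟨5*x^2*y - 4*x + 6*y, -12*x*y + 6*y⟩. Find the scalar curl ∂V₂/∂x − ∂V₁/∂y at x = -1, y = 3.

∂V₂/∂x = -12*y
∂V₁/∂y = 5*x^2 + 6
Scalar curl = -5*x^2 - 12*y - 6
At (-1, 3): -47.

-47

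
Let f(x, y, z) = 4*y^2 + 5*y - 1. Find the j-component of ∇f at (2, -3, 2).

-19

(∇f)_2 = ∂f/∂y = 8*y + 5
At (2, -3, 2): -19.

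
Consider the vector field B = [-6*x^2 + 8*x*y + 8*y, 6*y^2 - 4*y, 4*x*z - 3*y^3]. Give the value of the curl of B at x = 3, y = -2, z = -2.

(∇×B)₁ = ∂B₃/∂y − ∂B₂/∂z = -9*y^2
(∇×B)₂ = ∂B₁/∂z − ∂B₃/∂x = -4*z
(∇×B)₃ = ∂B₂/∂x − ∂B₁/∂y = -8*x - 8
∇×B = (-9*y^2, -4*z, -8*x - 8)
At (3, -2, -2): (-36, 8, -32).

(-36, 8, -32)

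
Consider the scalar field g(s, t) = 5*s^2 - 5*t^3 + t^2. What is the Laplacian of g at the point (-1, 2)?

∂²g/∂s² = 10
∂²g/∂t² = 2*(-15*t + 1)
∇²g = -30*t + 12
At (-1, 2): -48.

-48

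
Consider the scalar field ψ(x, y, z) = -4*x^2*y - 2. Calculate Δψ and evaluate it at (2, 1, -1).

∂²ψ/∂x² = -8*y
∂²ψ/∂y² = 0
∂²ψ/∂z² = 0
∇²ψ = -8*y
At (2, 1, -1): -8.

-8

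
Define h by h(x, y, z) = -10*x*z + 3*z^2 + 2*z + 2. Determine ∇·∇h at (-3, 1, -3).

∂²h/∂x² = 0
∂²h/∂y² = 0
∂²h/∂z² = 6
∇²h = 6
At (-3, 1, -3): 6.

6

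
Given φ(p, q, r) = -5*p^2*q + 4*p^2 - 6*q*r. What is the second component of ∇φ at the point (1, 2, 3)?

(∇φ)_2 = ∂φ/∂q = -5*p^2 - 6*r
At (1, 2, 3): -23.

-23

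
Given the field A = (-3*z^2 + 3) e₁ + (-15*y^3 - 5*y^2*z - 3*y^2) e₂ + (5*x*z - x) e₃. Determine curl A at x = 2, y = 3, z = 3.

(45, -32, 0)

(∇×A)₁ = ∂A₃/∂y − ∂A₂/∂z = 5*y^2
(∇×A)₂ = ∂A₁/∂z − ∂A₃/∂x = -11*z + 1
(∇×A)₃ = ∂A₂/∂x − ∂A₁/∂y = 0
∇×A = (5*y^2, -11*z + 1, 0)
At (2, 3, 3): (45, -32, 0).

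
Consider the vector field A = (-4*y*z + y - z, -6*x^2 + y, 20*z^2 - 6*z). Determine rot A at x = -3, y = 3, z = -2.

(0, -13, 27)

(∇×A)₁ = ∂A₃/∂y − ∂A₂/∂z = 0
(∇×A)₂ = ∂A₁/∂z − ∂A₃/∂x = -4*y - 1
(∇×A)₃ = ∂A₂/∂x − ∂A₁/∂y = -12*x + 4*z - 1
∇×A = (0, -4*y - 1, -12*x + 4*z - 1)
At (-3, 3, -2): (0, -13, 27).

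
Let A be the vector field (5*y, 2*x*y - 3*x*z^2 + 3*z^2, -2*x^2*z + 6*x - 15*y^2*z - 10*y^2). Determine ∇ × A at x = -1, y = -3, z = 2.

(216, -14, -23)

(∇×A)₁ = ∂A₃/∂y − ∂A₂/∂z = 6*x*z - 30*y*z - 20*y - 6*z
(∇×A)₂ = ∂A₁/∂z − ∂A₃/∂x = 4*x*z - 6
(∇×A)₃ = ∂A₂/∂x − ∂A₁/∂y = 2*y - 3*z^2 - 5
∇×A = (6*x*z - 30*y*z - 20*y - 6*z, 4*x*z - 6, 2*y - 3*z^2 - 5)
At (-1, -3, 2): (216, -14, -23).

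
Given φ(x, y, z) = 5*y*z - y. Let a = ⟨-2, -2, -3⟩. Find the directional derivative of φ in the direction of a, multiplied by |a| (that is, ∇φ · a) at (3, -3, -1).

57

∂φ/∂x = 0
∂φ/∂y = 5*z - 1
∂φ/∂z = 5*y
∇φ at (3, -3, -1) = (0, -6, -15)
∇φ · a = (0)(-2) + (-6)(-2) + (-15)(-3) = 57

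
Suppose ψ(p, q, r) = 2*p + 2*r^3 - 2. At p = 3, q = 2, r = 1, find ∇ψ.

(2, 0, 6)

∂ψ/∂p = 2
∂ψ/∂q = 0
∂ψ/∂r = 6*r^2
∇ψ = (2, 0, 6*r^2)
At (3, 2, 1): (2, 0, 6).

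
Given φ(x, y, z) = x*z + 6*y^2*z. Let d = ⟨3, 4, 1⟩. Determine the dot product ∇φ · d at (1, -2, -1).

118

∂φ/∂x = z
∂φ/∂y = 12*y*z
∂φ/∂z = x + 6*y^2
∇φ at (1, -2, -1) = (-1, 24, 25)
∇φ · d = (-1)(3) + (24)(4) + (25)(1) = 118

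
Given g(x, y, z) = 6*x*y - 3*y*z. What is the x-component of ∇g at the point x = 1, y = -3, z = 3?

(∇g)_1 = ∂g/∂x = 6*y
At (1, -3, 3): -18.

-18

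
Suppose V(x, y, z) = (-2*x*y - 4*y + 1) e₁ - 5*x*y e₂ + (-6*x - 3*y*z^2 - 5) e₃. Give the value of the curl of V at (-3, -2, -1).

(-3, 6, 8)

(∇×V)₁ = ∂V₃/∂y − ∂V₂/∂z = -3*z^2
(∇×V)₂ = ∂V₁/∂z − ∂V₃/∂x = 6
(∇×V)₃ = ∂V₂/∂x − ∂V₁/∂y = 2*x - 5*y + 4
∇×V = (-3*z^2, 6, 2*x - 5*y + 4)
At (-3, -2, -1): (-3, 6, 8).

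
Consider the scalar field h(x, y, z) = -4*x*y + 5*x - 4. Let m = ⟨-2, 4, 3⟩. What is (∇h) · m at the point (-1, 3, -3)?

30

∂h/∂x = -4*y + 5
∂h/∂y = -4*x
∂h/∂z = 0
∇h at (-1, 3, -3) = (-7, 4, 0)
∇h · m = (-7)(-2) + (4)(4) + (0)(3) = 30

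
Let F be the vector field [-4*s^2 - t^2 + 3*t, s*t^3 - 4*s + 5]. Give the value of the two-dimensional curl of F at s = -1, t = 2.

5

∂F₂/∂s = t^3 - 4
∂F₁/∂t = -2*t + 3
Scalar curl = t^3 + 2*t - 7
At (-1, 2): 5.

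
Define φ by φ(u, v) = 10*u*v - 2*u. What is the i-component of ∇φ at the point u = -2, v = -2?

(∇φ)_1 = ∂φ/∂u = 10*v - 2
At (-2, -2): -22.

-22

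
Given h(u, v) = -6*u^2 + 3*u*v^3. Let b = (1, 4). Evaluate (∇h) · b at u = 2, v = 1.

∂h/∂u = -12*u + 3*v^3
∂h/∂v = 9*u*v^2
∇h at (2, 1) = (-21, 18)
∇h · b = (-21)(1) + (18)(4) = 51

51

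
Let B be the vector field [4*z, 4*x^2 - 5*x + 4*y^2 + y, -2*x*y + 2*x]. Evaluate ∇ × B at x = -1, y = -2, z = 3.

(∇×B)₁ = ∂B₃/∂y − ∂B₂/∂z = -2*x
(∇×B)₂ = ∂B₁/∂z − ∂B₃/∂x = 2*y + 2
(∇×B)₃ = ∂B₂/∂x − ∂B₁/∂y = 8*x - 5
∇×B = (-2*x, 2*y + 2, 8*x - 5)
At (-1, -2, 3): (2, -2, -13).

(2, -2, -13)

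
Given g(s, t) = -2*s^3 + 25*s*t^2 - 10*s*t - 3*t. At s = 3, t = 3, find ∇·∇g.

114

∂²g/∂s² = -12*s
∂²g/∂t² = 50*s
∇²g = 38*s
At (3, 3): 114.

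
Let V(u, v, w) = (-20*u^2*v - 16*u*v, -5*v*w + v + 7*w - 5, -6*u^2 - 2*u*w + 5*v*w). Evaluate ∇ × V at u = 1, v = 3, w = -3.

(-7, 6, 36)

(∇×V)₁ = ∂V₃/∂v − ∂V₂/∂w = 5*v + 5*w - 7
(∇×V)₂ = ∂V₁/∂w − ∂V₃/∂u = 12*u + 2*w
(∇×V)₃ = ∂V₂/∂u − ∂V₁/∂v = 20*u^2 + 16*u
∇×V = (5*v + 5*w - 7, 12*u + 2*w, 20*u^2 + 16*u)
At (1, 3, -3): (-7, 6, 36).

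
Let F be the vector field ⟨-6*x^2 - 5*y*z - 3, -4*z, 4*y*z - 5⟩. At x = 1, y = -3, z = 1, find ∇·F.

-24

∂F₁/∂x = -12*x
∂F₂/∂y = 0
∂F₃/∂z = 4*y
∇·F = -12*x + 4*y
At (1, -3, 1): -24.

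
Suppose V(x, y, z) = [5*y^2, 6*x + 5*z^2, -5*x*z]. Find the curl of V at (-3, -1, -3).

(30, -15, 16)

(∇×V)₁ = ∂V₃/∂y − ∂V₂/∂z = -10*z
(∇×V)₂ = ∂V₁/∂z − ∂V₃/∂x = 5*z
(∇×V)₃ = ∂V₂/∂x − ∂V₁/∂y = -10*y + 6
∇×V = (-10*z, 5*z, -10*y + 6)
At (-3, -1, -3): (30, -15, 16).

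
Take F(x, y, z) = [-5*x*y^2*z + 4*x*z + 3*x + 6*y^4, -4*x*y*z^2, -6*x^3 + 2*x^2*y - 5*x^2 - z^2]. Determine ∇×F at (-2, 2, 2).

(∇×F)₁ = ∂F₃/∂y − ∂F₂/∂z = 2*x^2 + 8*x*y*z
(∇×F)₂ = ∂F₁/∂z − ∂F₃/∂x = 18*x^2 - 5*x*y^2 - 4*x*y + 14*x
(∇×F)₃ = ∂F₂/∂x − ∂F₁/∂y = 10*x*y*z - 24*y^3 - 4*y*z^2
∇×F = (2*x^2 + 8*x*y*z, 18*x^2 - 5*x*y^2 - 4*x*y + 14*x, 10*x*y*z - 24*y^3 - 4*y*z^2)
At (-2, 2, 2): (-56, 100, -304).

(-56, 100, -304)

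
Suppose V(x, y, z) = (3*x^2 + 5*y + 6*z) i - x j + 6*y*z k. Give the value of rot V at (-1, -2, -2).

(-12, 6, -6)

(∇×V)₁ = ∂V₃/∂y − ∂V₂/∂z = 6*z
(∇×V)₂ = ∂V₁/∂z − ∂V₃/∂x = 6
(∇×V)₃ = ∂V₂/∂x − ∂V₁/∂y = -6
∇×V = (6*z, 6, -6)
At (-1, -2, -2): (-12, 6, -6).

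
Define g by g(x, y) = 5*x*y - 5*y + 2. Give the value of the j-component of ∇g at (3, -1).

(∇g)_2 = ∂g/∂y = 5*x - 5
At (3, -1): 10.

10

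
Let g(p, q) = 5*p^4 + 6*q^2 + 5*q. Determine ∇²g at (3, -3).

552

∂²g/∂p² = 60*p^2
∂²g/∂q² = 12
∇²g = 60*p^2 + 12
At (3, -3): 552.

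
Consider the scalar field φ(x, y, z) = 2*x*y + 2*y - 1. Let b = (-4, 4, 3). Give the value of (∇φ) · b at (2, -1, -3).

32

∂φ/∂x = 2*y
∂φ/∂y = 2*x + 2
∂φ/∂z = 0
∇φ at (2, -1, -3) = (-2, 6, 0)
∇φ · b = (-2)(-4) + (6)(4) + (0)(3) = 32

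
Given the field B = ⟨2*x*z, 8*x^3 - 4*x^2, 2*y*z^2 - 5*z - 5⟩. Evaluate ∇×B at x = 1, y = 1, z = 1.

(2, 2, 16)

(∇×B)₁ = ∂B₃/∂y − ∂B₂/∂z = 2*z^2
(∇×B)₂ = ∂B₁/∂z − ∂B₃/∂x = 2*x
(∇×B)₃ = ∂B₂/∂x − ∂B₁/∂y = 24*x^2 - 8*x
∇×B = (2*z^2, 2*x, 24*x^2 - 8*x)
At (1, 1, 1): (2, 2, 16).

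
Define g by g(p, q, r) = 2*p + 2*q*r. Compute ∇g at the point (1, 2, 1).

∂g/∂p = 2
∂g/∂q = 2*r
∂g/∂r = 2*q
∇g = (2, 2*r, 2*q)
At (1, 2, 1): (2, 2, 4).

(2, 2, 4)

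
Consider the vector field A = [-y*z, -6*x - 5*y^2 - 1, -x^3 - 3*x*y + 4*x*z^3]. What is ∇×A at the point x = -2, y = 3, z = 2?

(6, -14, -4)

(∇×A)₁ = ∂A₃/∂y − ∂A₂/∂z = -3*x
(∇×A)₂ = ∂A₁/∂z − ∂A₃/∂x = 3*x^2 + 2*y - 4*z^3
(∇×A)₃ = ∂A₂/∂x − ∂A₁/∂y = z - 6
∇×A = (-3*x, 3*x^2 + 2*y - 4*z^3, z - 6)
At (-2, 3, 2): (6, -14, -4).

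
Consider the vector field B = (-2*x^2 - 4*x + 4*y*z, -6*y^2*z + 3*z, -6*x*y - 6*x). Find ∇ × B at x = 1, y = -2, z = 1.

(∇×B)₁ = ∂B₃/∂y − ∂B₂/∂z = -6*x + 6*y^2 - 3
(∇×B)₂ = ∂B₁/∂z − ∂B₃/∂x = 10*y + 6
(∇×B)₃ = ∂B₂/∂x − ∂B₁/∂y = -4*z
∇×B = (-6*x + 6*y^2 - 3, 10*y + 6, -4*z)
At (1, -2, 1): (15, -14, -4).

(15, -14, -4)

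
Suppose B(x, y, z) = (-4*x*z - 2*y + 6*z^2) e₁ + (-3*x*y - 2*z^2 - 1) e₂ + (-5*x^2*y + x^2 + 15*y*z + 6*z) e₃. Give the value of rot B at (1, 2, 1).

(∇×B)₁ = ∂B₃/∂y − ∂B₂/∂z = -5*x^2 + 19*z
(∇×B)₂ = ∂B₁/∂z − ∂B₃/∂x = 10*x*y - 6*x + 12*z
(∇×B)₃ = ∂B₂/∂x − ∂B₁/∂y = -3*y + 2
∇×B = (-5*x^2 + 19*z, 10*x*y - 6*x + 12*z, -3*y + 2)
At (1, 2, 1): (14, 26, -4).

(14, 26, -4)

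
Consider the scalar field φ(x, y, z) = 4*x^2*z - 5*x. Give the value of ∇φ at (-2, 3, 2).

(-37, 0, 16)

∂φ/∂x = 8*x*z - 5
∂φ/∂y = 0
∂φ/∂z = 4*x^2
∇φ = (8*x*z - 5, 0, 4*x^2)
At (-2, 3, 2): (-37, 0, 16).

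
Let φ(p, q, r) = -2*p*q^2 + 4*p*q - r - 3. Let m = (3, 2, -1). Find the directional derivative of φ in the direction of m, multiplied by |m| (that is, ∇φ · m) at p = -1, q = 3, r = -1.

-1

∂φ/∂p = -2*q^2 + 4*q
∂φ/∂q = -4*p*q + 4*p
∂φ/∂r = -1
∇φ at (-1, 3, -1) = (-6, 8, -1)
∇φ · m = (-6)(3) + (8)(2) + (-1)(-1) = -1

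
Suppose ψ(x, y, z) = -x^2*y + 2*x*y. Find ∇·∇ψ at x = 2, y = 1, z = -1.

∂²ψ/∂x² = -2*y
∂²ψ/∂y² = 0
∂²ψ/∂z² = 0
∇²ψ = -2*y
At (2, 1, -1): -2.

-2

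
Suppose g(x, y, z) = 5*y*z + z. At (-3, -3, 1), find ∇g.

∂g/∂x = 0
∂g/∂y = 5*z
∂g/∂z = 5*y + 1
∇g = (0, 5*z, 5*y + 1)
At (-3, -3, 1): (0, 5, -14).

(0, 5, -14)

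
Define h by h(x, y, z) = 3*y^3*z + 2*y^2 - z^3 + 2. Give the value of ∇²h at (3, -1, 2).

-44

∂²h/∂x² = 0
∂²h/∂y² = 2*(9*y*z + 2)
∂²h/∂z² = -6*z
∇²h = 18*y*z - 6*z + 4
At (3, -1, 2): -44.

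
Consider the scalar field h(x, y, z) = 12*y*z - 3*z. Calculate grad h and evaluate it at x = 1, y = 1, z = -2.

(0, -24, 9)

∂h/∂x = 0
∂h/∂y = 12*z
∂h/∂z = 12*y - 3
∇h = (0, 12*z, 12*y - 3)
At (1, 1, -2): (0, -24, 9).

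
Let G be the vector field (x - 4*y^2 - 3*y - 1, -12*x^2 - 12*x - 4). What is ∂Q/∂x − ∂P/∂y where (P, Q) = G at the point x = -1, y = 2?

∂G₂/∂x = -24*x - 12
∂G₁/∂y = -8*y - 3
Scalar curl = -24*x + 8*y - 9
At (-1, 2): 31.

31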